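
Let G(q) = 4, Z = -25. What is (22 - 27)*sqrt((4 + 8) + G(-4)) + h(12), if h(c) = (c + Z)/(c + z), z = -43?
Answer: -607/31 ≈ -19.581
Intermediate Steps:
h(c) = (-25 + c)/(-43 + c) (h(c) = (c - 25)/(c - 43) = (-25 + c)/(-43 + c))
(22 - 27)*sqrt((4 + 8) + G(-4)) + h(12) = (22 - 27)*sqrt((4 + 8) + 4) + (-25 + 12)/(-43 + 12) = -5*sqrt(12 + 4) - 13/(-31) = -5*sqrt(16) - 1/31*(-13) = -5*4 + 13/31 = -20 + 13/31 = -607/31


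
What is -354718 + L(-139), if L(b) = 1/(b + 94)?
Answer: -15962311/45 ≈ -3.5472e+5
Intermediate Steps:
L(b) = 1/(94 + b)
-354718 + L(-139) = -354718 + 1/(94 - 139) = -354718 + 1/(-45) = -354718 - 1/45 = -15962311/45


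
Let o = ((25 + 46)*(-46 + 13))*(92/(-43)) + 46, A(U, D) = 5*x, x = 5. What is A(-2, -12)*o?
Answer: 5438350/43 ≈ 1.2647e+5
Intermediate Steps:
A(U, D) = 25 (A(U, D) = 5*5 = 25)
o = 217534/43 (o = (71*(-33))*(92*(-1/43)) + 46 = -2343*(-92/43) + 46 = 215556/43 + 46 = 217534/43 ≈ 5058.9)
A(-2, -12)*o = 25*(217534/43) = 5438350/43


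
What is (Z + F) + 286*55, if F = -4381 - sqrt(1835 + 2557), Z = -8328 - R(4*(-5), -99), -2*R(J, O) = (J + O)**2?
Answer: 20203/2 - 6*sqrt(122) ≈ 10035.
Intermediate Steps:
R(J, O) = -(J + O)**2/2
Z = -2495/2 (Z = -8328 - (-1)*(4*(-5) - 99)**2/2 = -8328 - (-1)*(-20 - 99)**2/2 = -8328 - (-1)*(-119)**2/2 = -8328 - (-1)*14161/2 = -8328 - 1*(-14161/2) = -8328 + 14161/2 = -2495/2 ≈ -1247.5)
F = -4381 - 6*sqrt(122) (F = -4381 - sqrt(4392) = -4381 - 6*sqrt(122) ≈ -4447.3)
(Z + F) + 286*55 = (-2495/2 + (-4381 - 6*sqrt(122))) + 286*55 = (-11257/2 - 6*sqrt(122)) + 15730 = 20203/2 - 6*sqrt(122)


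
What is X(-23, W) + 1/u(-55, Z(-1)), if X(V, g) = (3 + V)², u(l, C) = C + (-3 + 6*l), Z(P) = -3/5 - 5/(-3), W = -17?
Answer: 1991585/4979 ≈ 400.00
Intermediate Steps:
Z(P) = 16/15 (Z(P) = -3*⅕ - 5*(-⅓) = -⅗ + 5/3 = 16/15)
u(l, C) = -3 + C + 6*l
X(-23, W) + 1/u(-55, Z(-1)) = (3 - 23)² + 1/(-3 + 16/15 + 6*(-55)) = (-20)² + 1/(-3 + 16/15 - 330) = 400 + 1/(-4979/15) = 400 - 15/4979 = 1991585/4979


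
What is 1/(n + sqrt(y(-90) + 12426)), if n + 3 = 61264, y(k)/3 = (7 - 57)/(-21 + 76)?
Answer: 673871/41281874675 - 12*sqrt(10439)/41281874675 ≈ 1.6294e-5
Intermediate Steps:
y(k) = -30/11 (y(k) = 3*((7 - 57)/(-21 + 76)) = 3*(-50/55) = 3*(-50*1/55) = 3*(-10/11) = -30/11)
n = 61261 (n = -3 + 61264 = 61261)
1/(n + sqrt(y(-90) + 12426)) = 1/(61261 + sqrt(-30/11 + 12426)) = 1/(61261 + sqrt(136656/11)) = 1/(61261 + 12*sqrt(10439)/11)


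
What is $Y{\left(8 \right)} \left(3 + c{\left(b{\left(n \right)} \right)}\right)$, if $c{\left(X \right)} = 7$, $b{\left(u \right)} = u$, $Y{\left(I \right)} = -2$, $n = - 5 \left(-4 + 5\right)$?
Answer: $-20$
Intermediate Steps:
$n = -5$ ($n = \left(-5\right) 1 = -5$)
$Y{\left(8 \right)} \left(3 + c{\left(b{\left(n \right)} \right)}\right) = - 2 \left(3 + 7\right) = \left(-2\right) 10 = -20$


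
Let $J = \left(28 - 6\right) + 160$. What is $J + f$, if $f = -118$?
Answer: $64$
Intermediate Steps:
$J = 182$ ($J = 22 + 160 = 182$)
$J + f = 182 - 118 = 64$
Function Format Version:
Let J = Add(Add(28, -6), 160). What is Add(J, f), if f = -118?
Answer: 64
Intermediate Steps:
J = 182 (J = Add(22, 160) = 182)
Add(J, f) = Add(182, -118) = 64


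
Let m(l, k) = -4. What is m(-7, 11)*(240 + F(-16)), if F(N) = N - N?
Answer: -960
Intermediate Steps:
F(N) = 0
m(-7, 11)*(240 + F(-16)) = -4*(240 + 0) = -4*240 = -960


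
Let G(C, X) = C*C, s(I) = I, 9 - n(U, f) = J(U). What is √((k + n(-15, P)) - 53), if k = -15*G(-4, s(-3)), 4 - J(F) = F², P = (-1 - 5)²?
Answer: 3*I*√7 ≈ 7.9373*I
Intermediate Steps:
P = 36 (P = (-6)² = 36)
J(F) = 4 - F²
n(U, f) = 5 + U² (n(U, f) = 9 - (4 - U²) = 9 + (-4 + U²) = 5 + U²)
G(C, X) = C²
k = -240 (k = -15*(-4)² = -15*16 = -240)
√((k + n(-15, P)) - 53) = √((-240 + (5 + (-15)²)) - 53) = √((-240 + (5 + 225)) - 53) = √((-240 + 230) - 53) = √(-10 - 53) = √(-63) = 3*I*√7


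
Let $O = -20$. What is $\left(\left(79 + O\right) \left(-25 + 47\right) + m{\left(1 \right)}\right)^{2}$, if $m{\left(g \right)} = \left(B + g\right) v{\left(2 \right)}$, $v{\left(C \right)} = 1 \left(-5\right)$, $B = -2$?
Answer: $1697809$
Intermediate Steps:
$v{\left(C \right)} = -5$
$m{\left(g \right)} = 10 - 5 g$ ($m{\left(g \right)} = \left(-2 + g\right) \left(-5\right) = 10 - 5 g$)
$\left(\left(79 + O\right) \left(-25 + 47\right) + m{\left(1 \right)}\right)^{2} = \left(\left(79 - 20\right) \left(-25 + 47\right) + \left(10 - 5\right)\right)^{2} = \left(59 \cdot 22 + \left(10 - 5\right)\right)^{2} = \left(1298 + 5\right)^{2} = 1303^{2} = 1697809$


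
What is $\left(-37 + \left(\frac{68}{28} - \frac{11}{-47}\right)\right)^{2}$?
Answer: $\frac{127622209}{108241} \approx 1179.1$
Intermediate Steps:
$\left(-37 + \left(\frac{68}{28} - \frac{11}{-47}\right)\right)^{2} = \left(-37 + \left(68 \cdot \frac{1}{28} - - \frac{11}{47}\right)\right)^{2} = \left(-37 + \left(\frac{17}{7} + \frac{11}{47}\right)\right)^{2} = \left(-37 + \frac{876}{329}\right)^{2} = \left(- \frac{11297}{329}\right)^{2} = \frac{127622209}{108241}$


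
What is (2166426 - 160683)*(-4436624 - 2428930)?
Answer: -13770536876622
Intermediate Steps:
(2166426 - 160683)*(-4436624 - 2428930) = 2005743*(-6865554) = -13770536876622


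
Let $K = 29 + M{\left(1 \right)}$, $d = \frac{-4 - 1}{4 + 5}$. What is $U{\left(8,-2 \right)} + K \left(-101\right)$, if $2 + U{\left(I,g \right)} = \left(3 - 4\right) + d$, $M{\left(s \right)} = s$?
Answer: $- \frac{27302}{9} \approx -3033.6$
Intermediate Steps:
$d = - \frac{5}{9} \approx -0.55556$
$U{\left(I,g \right)} = - \frac{32}{9}$ ($U{\left(I,g \right)} = -2 + \left(\left(3 - 4\right) - \frac{5}{9}\right) = -2 - \frac{14}{9} = - \frac{32}{9}$)
$K = 30$ ($K = 29 + 1 = 30$)
$U{\left(8,-2 \right)} + K \left(-101\right) = - \frac{32}{9} + 30 \left(-101\right) = - \frac{32}{9} - 3030 = - \frac{27302}{9}$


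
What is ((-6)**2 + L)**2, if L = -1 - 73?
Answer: 1444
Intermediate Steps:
L = -74
((-6)**2 + L)**2 = ((-6)**2 - 74)**2 = (36 - 74)**2 = (-38)**2 = 1444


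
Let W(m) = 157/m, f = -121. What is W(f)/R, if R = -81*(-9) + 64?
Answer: -157/95953 ≈ -0.0016362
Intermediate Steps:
R = 793 (R = 729 + 64 = 793)
W(f)/R = (157/(-121))/793 = (157*(-1/121))*(1/793) = -157/121*1/793 = -157/95953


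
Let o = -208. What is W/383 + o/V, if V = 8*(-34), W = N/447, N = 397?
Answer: 2232362/2910417 ≈ 0.76702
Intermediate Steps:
W = 397/447 ≈ 0.88814
V = -272
W/383 + o/V = (397/447)/383 - 208/(-272) = (397/447)*(1/383) - 208*(-1/272) = 397/171201 + 13/17 = 2232362/2910417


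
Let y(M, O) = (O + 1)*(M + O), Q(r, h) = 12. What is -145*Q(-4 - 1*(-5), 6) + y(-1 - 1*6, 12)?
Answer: -1675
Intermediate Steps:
y(M, O) = (1 + O)*(M + O)
-145*Q(-4 - 1*(-5), 6) + y(-1 - 1*6, 12) = -145*12 + ((-1 - 1*6) + 12 + 12² + (-1 - 1*6)*12) = -1740 + ((-1 - 6) + 12 + 144 + (-1 - 6)*12) = -1740 + (-7 + 12 + 144 - 7*12) = -1740 + (-7 + 12 + 144 - 84) = -1740 + 65 = -1675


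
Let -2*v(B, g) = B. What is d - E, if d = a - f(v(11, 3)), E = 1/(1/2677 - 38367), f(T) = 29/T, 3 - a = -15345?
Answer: 17346020667235/1129793038 ≈ 15353.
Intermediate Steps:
a = 15348 (a = 3 - 1*(-15345) = 3 + 15345 = 15348)
v(B, g) = -B/2
E = -2677/102708458 (E = 1/(1/2677 - 38367) = 1/(-102708458/2677) = -2677/102708458 ≈ -2.6064e-5)
d = 168886/11 (d = 15348 - 29/((-½*11)) = 15348 - 29/(-11/2) = 15348 - 29*(-2)/11 = 15348 - 1*(-58/11) = 15348 + 58/11 = 168886/11 ≈ 15353.)
d - E = 168886/11 - 1*(-2677/102708458) = 168886/11 + 2677/102708458 = 17346020667235/1129793038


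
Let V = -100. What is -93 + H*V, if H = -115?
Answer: 11407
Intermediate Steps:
-93 + H*V = -93 - 115*(-100) = -93 + 11500 = 11407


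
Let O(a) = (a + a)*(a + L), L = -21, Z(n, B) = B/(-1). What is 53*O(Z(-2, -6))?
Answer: -9540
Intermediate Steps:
Z(n, B) = -B (Z(n, B) = B*(-1) = -B)
O(a) = 2*a*(-21 + a) (O(a) = (a + a)*(a - 21) = (2*a)*(-21 + a) = 2*a*(-21 + a))
53*O(Z(-2, -6)) = 53*(2*(-1*(-6))*(-21 - 1*(-6))) = 53*(2*6*(-21 + 6)) = 53*(2*6*(-15)) = 53*(-180) = -9540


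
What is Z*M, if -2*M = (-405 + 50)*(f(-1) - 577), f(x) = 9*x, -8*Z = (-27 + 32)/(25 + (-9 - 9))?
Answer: 520075/56 ≈ 9287.0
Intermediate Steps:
Z = -5/56 (Z = -(-27 + 32)/(8*(25 + (-9 - 9))) = -5/(8*(25 - 18)) = -5/(8*7) = -⅛*5/7 = -5/56 ≈ -0.089286)
M = -104015 (M = -(-405 + 50)*(9*(-1) - 577)/2 = -(-355)*(-9 - 577)/2 = -(-355)*(-586)/2 = -½*208030 = -104015)
Z*M = -5/56*(-104015) = 520075/56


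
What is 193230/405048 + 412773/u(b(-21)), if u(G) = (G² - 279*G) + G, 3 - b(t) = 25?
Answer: 2339836057/37129400 ≈ 63.018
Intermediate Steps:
b(t) = -22 (b(t) = 3 - 1*25 = 3 - 25 = -22)
u(G) = G² - 278*G
193230/405048 + 412773/u(b(-21)) = 193230/405048 + 412773/((-22*(-278 - 22))) = 193230*(1/405048) + 412773/((-22*(-300))) = 32205/67508 + 412773/6600 = 32205/67508 + 412773*(1/6600) = 32205/67508 + 137591/2200 = 2339836057/37129400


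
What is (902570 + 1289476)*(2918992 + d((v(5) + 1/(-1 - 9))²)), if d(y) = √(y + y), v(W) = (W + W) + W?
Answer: 6398564737632 + 163307427*√2/5 ≈ 6.3986e+12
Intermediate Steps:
v(W) = 3*W (v(W) = 2*W + W = 3*W)
d(y) = √2*√y (d(y) = √(2*y) = √2*√y)
(902570 + 1289476)*(2918992 + d((v(5) + 1/(-1 - 9))²)) = (902570 + 1289476)*(2918992 + √2*√((3*5 + 1/(-1 - 9))²)) = 2192046*(2918992 + √2*√((15 + 1/(-10))²)) = 2192046*(2918992 + √2*√((15 - ⅒)²)) = 2192046*(2918992 + √2*√((149/10)²)) = 2192046*(2918992 + √2*√(22201/100)) = 2192046*(2918992 + √2*(149/10)) = 2192046*(2918992 + 149*√2/10) = 6398564737632 + 163307427*√2/5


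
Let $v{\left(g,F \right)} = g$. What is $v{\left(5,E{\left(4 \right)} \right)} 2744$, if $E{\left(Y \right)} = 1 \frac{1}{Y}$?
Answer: $13720$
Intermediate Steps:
$E{\left(Y \right)} = \frac{1}{Y}$
$v{\left(5,E{\left(4 \right)} \right)} 2744 = 5 \cdot 2744 = 13720$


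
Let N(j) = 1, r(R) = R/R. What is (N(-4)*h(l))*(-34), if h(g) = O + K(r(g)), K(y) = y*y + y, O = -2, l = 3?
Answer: 0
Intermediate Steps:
r(R) = 1
K(y) = y + y² (K(y) = y² + y = y + y²)
h(g) = 0 (h(g) = -2 + 1*(1 + 1) = -2 + 1*2 = -2 + 2 = 0)
(N(-4)*h(l))*(-34) = (1*0)*(-34) = 0*(-34) = 0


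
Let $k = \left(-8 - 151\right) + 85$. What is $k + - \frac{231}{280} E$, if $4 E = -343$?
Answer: $- \frac{521}{160} \approx -3.2562$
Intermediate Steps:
$E = - \frac{343}{4}$ ($E = \frac{1}{4} \left(-343\right) = - \frac{343}{4} \approx -85.75$)
$k = -74$ ($k = -159 + 85 = -74$)
$k + - \frac{231}{280} E = -74 + - \frac{231}{280} \left(- \frac{343}{4}\right) = -74 + \left(-231\right) \frac{1}{280} \left(- \frac{343}{4}\right) = -74 - - \frac{11319}{160} = -74 + \frac{11319}{160} = - \frac{521}{160}$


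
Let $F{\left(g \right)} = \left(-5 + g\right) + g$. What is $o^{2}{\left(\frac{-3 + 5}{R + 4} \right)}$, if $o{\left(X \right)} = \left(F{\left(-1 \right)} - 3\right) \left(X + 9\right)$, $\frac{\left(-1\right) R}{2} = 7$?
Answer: $7744$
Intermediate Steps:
$F{\left(g \right)} = -5 + 2 g$
$R = -14$ ($R = \left(-2\right) 7 = -14$)
$o{\left(X \right)} = -90 - 10 X$ ($o{\left(X \right)} = \left(\left(-5 + 2 \left(-1\right)\right) - 3\right) \left(X + 9\right) = \left(\left(-5 - 2\right) - 3\right) \left(9 + X\right) = \left(-7 - 3\right) \left(9 + X\right) = - 10 \left(9 + X\right) = -90 - 10 X$)
$o^{2}{\left(\frac{-3 + 5}{R + 4} \right)} = \left(-90 - 10 \frac{-3 + 5}{-14 + 4}\right)^{2} = \left(-90 - 10 \frac{2}{-10}\right)^{2} = \left(-90 - 10 \cdot 2 \left(- \frac{1}{10}\right)\right)^{2} = \left(-90 - -2\right)^{2} = \left(-90 + 2\right)^{2} = \left(-88\right)^{2} = 7744$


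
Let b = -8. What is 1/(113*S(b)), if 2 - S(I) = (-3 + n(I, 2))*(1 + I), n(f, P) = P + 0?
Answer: -1/565 ≈ -0.0017699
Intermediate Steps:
n(f, P) = P
S(I) = 3 + I (S(I) = 2 - (-3 + 2)*(1 + I) = 2 - (-1)*(1 + I) = 2 - (-1 - I) = 2 + (1 + I) = 3 + I)
1/(113*S(b)) = 1/(113*(3 - 8)) = 1/(113*(-5)) = 1/(-565) = -1/565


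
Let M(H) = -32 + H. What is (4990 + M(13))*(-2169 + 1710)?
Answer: -2281689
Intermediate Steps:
(4990 + M(13))*(-2169 + 1710) = (4990 + (-32 + 13))*(-2169 + 1710) = (4990 - 19)*(-459) = 4971*(-459) = -2281689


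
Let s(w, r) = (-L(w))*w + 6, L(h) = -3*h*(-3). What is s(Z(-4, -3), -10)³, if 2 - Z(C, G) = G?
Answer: -10503459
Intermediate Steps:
L(h) = 9*h
Z(C, G) = 2 - G
s(w, r) = 6 - 9*w² (s(w, r) = (-9*w)*w + 6 = -9*w² + 6 = 6 - 9*w²)
s(Z(-4, -3), -10)³ = (6 - 9*(2 - 1*(-3))²)³ = (6 - 9*(2 + 3)²)³ = (6 - 9*5²)³ = (6 - 9*25)³ = (6 - 225)³ = (-219)³ = -10503459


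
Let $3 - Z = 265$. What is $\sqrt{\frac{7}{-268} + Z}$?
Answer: $\frac{i \sqrt{4704941}}{134} \approx 16.187 i$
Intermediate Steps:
$Z = -262$ ($Z = 3 - 265 = -262$)
$\sqrt{\frac{7}{-268} + Z} = \sqrt{\frac{7}{-268} - 262} = \sqrt{7 \left(- \frac{1}{268}\right) - 262} = \sqrt{- \frac{7}{268} - 262} = \sqrt{- \frac{70223}{268}} = \frac{i \sqrt{4704941}}{134}$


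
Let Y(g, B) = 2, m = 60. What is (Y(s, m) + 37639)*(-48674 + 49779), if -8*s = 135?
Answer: 41593305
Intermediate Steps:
s = -135/8 (s = -⅛*135 = -135/8 ≈ -16.875)
(Y(s, m) + 37639)*(-48674 + 49779) = (2 + 37639)*(-48674 + 49779) = 37641*1105 = 41593305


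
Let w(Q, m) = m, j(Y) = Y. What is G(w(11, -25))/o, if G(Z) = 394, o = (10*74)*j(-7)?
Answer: -197/2590 ≈ -0.076062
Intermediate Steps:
o = -5180 (o = (10*74)*(-7) = 740*(-7) = -5180)
G(w(11, -25))/o = 394/(-5180) = 394*(-1/5180) = -197/2590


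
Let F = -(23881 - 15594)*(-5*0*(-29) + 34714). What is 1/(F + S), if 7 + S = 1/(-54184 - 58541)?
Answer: -112725/32428155920626 ≈ -3.4761e-9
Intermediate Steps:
S = -789076/112725 (S = -7 + 1/(-54184 - 58541) = -7 + 1/(-112725) = -7 - 1/112725 = -789076/112725 ≈ -7.0000)
F = -287674918 (F = -8287*(0*(-29) + 34714) = -8287*(0 + 34714) = -8287*34714 = -1*287674918 = -287674918)
1/(F + S) = 1/(-287674918 - 789076/112725) = 1/(-32428155920626/112725) = -112725/32428155920626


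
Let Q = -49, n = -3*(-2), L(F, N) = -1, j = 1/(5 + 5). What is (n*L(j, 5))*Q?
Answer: 294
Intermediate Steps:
j = 1/10 ≈ 0.10000
n = 6
(n*L(j, 5))*Q = (6*(-1))*(-49) = -6*(-49) = 294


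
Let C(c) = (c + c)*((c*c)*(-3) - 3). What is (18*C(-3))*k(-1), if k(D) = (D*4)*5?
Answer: -64800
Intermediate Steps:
k(D) = 20*D (k(D) = (4*D)*5 = 20*D)
C(c) = 2*c*(-3 - 3*c**2) (C(c) = (2*c)*(c**2*(-3) - 3) = (2*c)*(-3*c**2 - 3) = (2*c)*(-3 - 3*c**2) = 2*c*(-3 - 3*c**2))
(18*C(-3))*k(-1) = (18*(-6*(-3)*(1 + (-3)**2)))*(20*(-1)) = (18*(-6*(-3)*(1 + 9)))*(-20) = (18*(-6*(-3)*10))*(-20) = (18*180)*(-20) = 3240*(-20) = -64800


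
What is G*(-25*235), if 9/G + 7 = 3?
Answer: 52875/4 ≈ 13219.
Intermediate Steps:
G = -9/4 (G = 9/(-7 + 3) = 9/(-4) = 9*(-¼) = -9/4 ≈ -2.2500)
G*(-25*235) = -(-225)*235/4 = -9/4*(-5875) = 52875/4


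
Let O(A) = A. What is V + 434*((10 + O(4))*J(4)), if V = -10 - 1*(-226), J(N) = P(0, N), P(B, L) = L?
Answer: 24520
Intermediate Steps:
J(N) = N
V = 216 (V = -10 + 226 = 216)
V + 434*((10 + O(4))*J(4)) = 216 + 434*((10 + 4)*4) = 216 + 434*(14*4) = 216 + 434*56 = 216 + 24304 = 24520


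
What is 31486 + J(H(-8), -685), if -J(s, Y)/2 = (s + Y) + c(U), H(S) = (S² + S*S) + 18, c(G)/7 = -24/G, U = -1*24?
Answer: 32550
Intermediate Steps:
U = -24
c(G) = -168/G (c(G) = 7*(-24/G) = -168/G)
H(S) = 18 + 2*S² (H(S) = (S² + S²) + 18 = 2*S² + 18 = 18 + 2*S²)
J(s, Y) = -14 - 2*Y - 2*s (J(s, Y) = -2*((s + Y) - 168/(-24)) = -2*((Y + s) - 168*(-1/24)) = -2*((Y + s) + 7) = -2*(7 + Y + s) = -14 - 2*Y - 2*s)
31486 + J(H(-8), -685) = 31486 + (-14 - 2*(-685) - 2*(18 + 2*(-8)²)) = 31486 + (-14 + 1370 - 2*(18 + 2*64)) = 31486 + (-14 + 1370 - 2*(18 + 128)) = 31486 + (-14 + 1370 - 2*146) = 31486 + (-14 + 1370 - 292) = 31486 + 1064 = 32550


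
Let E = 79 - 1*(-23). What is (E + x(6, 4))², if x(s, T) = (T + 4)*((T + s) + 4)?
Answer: 45796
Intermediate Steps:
E = 102 (E = 79 + 23 = 102)
x(s, T) = (4 + T)*(4 + T + s)
(E + x(6, 4))² = (102 + (16 + 4² + 4*6 + 8*4 + 4*6))² = (102 + (16 + 16 + 24 + 32 + 24))² = (102 + 112)² = 214² = 45796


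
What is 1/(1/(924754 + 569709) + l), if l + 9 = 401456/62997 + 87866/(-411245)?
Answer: -3519759429463245/9999766548918796 ≈ -0.35198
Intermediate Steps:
l = -6691212097/2355200115 (l = -9 + (401456/62997 + 87866/(-411245)) = -9 + (401456*(1/62997) + 87866*(-1/411245)) = -9 + (36496/5727 - 87866/411245) = -9 + 14505588938/2355200115 = -6691212097/2355200115 ≈ -2.8410)
1/(1/(924754 + 569709) + l) = 1/(1/(924754 + 569709) - 6691212097/2355200115) = 1/(1/1494463 - 6691212097/2355200115) = 1/(-9999766548918796/3519759429463245) = -3519759429463245/9999766548918796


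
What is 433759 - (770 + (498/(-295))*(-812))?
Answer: 127327379/295 ≈ 4.3162e+5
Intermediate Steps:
433759 - (770 + (498/(-295))*(-812)) = 433759 - (770 + (498*(-1/295))*(-812)) = 433759 - (770 - 498/295*(-812)) = 433759 - (770 + 404376/295) = 433759 - 1*631526/295 = 433759 - 631526/295 = 127327379/295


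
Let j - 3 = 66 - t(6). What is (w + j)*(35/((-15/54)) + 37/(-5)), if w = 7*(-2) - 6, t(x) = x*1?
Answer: -28681/5 ≈ -5736.2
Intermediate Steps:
t(x) = x
w = -20 (w = -14 - 6 = -20)
j = 63 (j = 3 + (66 - 1*6) = 3 + (66 - 6) = 3 + 60 = 63)
(w + j)*(35/((-15/54)) + 37/(-5)) = (-20 + 63)*(35/((-15/54)) + 37/(-5)) = 43*(35/((-15*1/54)) + 37*(-⅕)) = 43*(35/(-5/18) - 37/5) = 43*(35*(-18/5) - 37/5) = 43*(-126 - 37/5) = 43*(-667/5) = -28681/5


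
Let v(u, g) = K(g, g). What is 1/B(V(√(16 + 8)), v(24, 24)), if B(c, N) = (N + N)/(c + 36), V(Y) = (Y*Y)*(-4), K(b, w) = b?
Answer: -5/4 ≈ -1.2500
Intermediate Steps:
v(u, g) = g
V(Y) = -4*Y² (V(Y) = Y²*(-4) = -4*Y²)
B(c, N) = 2*N/(36 + c) (B(c, N) = (2*N)/(36 + c) = 2*N/(36 + c))
1/B(V(√(16 + 8)), v(24, 24)) = 1/(2*24/(36 - 4*(√(16 + 8))²)) = 1/(2*24/(36 - 4*(√24)²)) = 1/(2*24/(36 - 4*(2*√6)²)) = 1/(2*24/(36 - 4*24)) = 1/(2*24/(36 - 96)) = 1/(2*24/(-60)) = 1/(2*24*(-1/60)) = 1/(-⅘) = -5/4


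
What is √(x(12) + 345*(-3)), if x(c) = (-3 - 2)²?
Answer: I*√1010 ≈ 31.78*I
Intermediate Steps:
x(c) = 25 (x(c) = (-5)² = 25)
√(x(12) + 345*(-3)) = √(25 + 345*(-3)) = √(25 - 1035) = √(-1010) = I*√1010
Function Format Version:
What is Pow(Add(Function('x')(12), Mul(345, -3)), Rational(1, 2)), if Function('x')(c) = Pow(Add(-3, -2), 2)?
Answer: Mul(I, Pow(1010, Rational(1, 2))) ≈ Mul(31.780, I)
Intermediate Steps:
Function('x')(c) = 25 (Function('x')(c) = Pow(-5, 2) = 25)
Pow(Add(Function('x')(12), Mul(345, -3)), Rational(1, 2)) = Pow(Add(25, Mul(345, -3)), Rational(1, 2)) = Pow(Add(25, -1035), Rational(1, 2)) = Pow(-1010, Rational(1, 2)) = Mul(I, Pow(1010, Rational(1, 2)))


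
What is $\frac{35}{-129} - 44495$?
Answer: $- \frac{5739890}{129} \approx -44495.0$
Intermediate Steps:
$\frac{35}{-129} - 44495 = 35 \left(- \frac{1}{129}\right) - 44495 = - \frac{35}{129} - 44495 = - \frac{5739890}{129}$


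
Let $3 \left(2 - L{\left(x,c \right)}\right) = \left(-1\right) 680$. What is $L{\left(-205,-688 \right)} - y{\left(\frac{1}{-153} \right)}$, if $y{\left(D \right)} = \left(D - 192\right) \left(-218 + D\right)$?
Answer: $- \frac{974516977}{23409} \approx -41630.0$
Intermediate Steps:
$L{\left(x,c \right)} = \frac{686}{3}$ ($L{\left(x,c \right)} = 2 - \frac{\left(-1\right) 680}{3} = 2 - - \frac{680}{3} = 2 + \frac{680}{3} = \frac{686}{3}$)
$y{\left(D \right)} = \left(-218 + D\right) \left(-192 + D\right)$ ($y{\left(D \right)} = \left(-192 + D\right) \left(-218 + D\right) = \left(-218 + D\right) \left(-192 + D\right)$)
$L{\left(-205,-688 \right)} - y{\left(\frac{1}{-153} \right)} = \frac{686}{3} - \left(41856 + \left(\frac{1}{-153}\right)^{2} - \frac{410}{-153}\right) = \frac{686}{3} - \left(41856 + \left(- \frac{1}{153}\right)^{2} - - \frac{410}{153}\right) = \frac{686}{3} - \left(41856 + \frac{1}{23409} + \frac{410}{153}\right) = \frac{686}{3} - \frac{979869835}{23409} = - \frac{974516977}{23409}$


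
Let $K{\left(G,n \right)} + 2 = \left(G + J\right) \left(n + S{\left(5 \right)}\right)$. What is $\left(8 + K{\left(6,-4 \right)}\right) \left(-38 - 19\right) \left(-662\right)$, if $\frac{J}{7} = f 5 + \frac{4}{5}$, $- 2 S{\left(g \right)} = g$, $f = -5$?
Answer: $\frac{201518427}{5} \approx 4.0304 \cdot 10^{7}$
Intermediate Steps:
$S{\left(g \right)} = - \frac{g}{2}$
$J = - \frac{847}{5}$ ($J = 7 \left(\left(-5\right) 5 + \frac{4}{5}\right) = 7 \left(-25 + 4 \cdot \frac{1}{5}\right) = 7 \left(-25 + \frac{4}{5}\right) = 7 \left(- \frac{121}{5}\right) = - \frac{847}{5} \approx -169.4$)
$K{\left(G,n \right)} = -2 + \left(- \frac{847}{5} + G\right) \left(- \frac{5}{2} + n\right)$ ($K{\left(G,n \right)} = -2 + \left(G - \frac{847}{5}\right) \left(n - \frac{5}{2}\right) = -2 + \left(- \frac{847}{5} + G\right) \left(n - \frac{5}{2}\right) = -2 + \left(- \frac{847}{5} + G\right) \left(- \frac{5}{2} + n\right)$)
$\left(8 + K{\left(6,-4 \right)}\right) \left(-38 - 19\right) \left(-662\right) = \left(8 + \left(\frac{843}{2} - - \frac{3388}{5} - 15 + 6 \left(-4\right)\right)\right) \left(-38 - 19\right) \left(-662\right) = \left(8 + \left(\frac{843}{2} + \frac{3388}{5} - 15 - 24\right)\right) \left(-57\right) \left(-662\right) = \left(8 + \frac{10601}{10}\right) \left(-57\right) \left(-662\right) = \frac{10681}{10} \left(-57\right) \left(-662\right) = \left(- \frac{608817}{10}\right) \left(-662\right) = \frac{201518427}{5}$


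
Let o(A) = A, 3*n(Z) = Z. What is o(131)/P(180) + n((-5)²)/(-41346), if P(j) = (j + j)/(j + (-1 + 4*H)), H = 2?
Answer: 168808327/2480760 ≈ 68.047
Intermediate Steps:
n(Z) = Z/3
P(j) = 2*j/(7 + j) (P(j) = (j + j)/(j + (-1 + 4*2)) = (2*j)/(j + (-1 + 8)) = (2*j)/(j + 7) = (2*j)/(7 + j) = 2*j/(7 + j))
o(131)/P(180) + n((-5)²)/(-41346) = 131/((2*180/(7 + 180))) + ((⅓)*(-5)²)/(-41346) = 131/((2*180/187)) + ((⅓)*25)*(-1/41346) = 131/((2*180*(1/187))) + (25/3)*(-1/41346) = 131/(360/187) - 25/124038 = 131*(187/360) - 25/124038 = 24497/360 - 25/124038 = 168808327/2480760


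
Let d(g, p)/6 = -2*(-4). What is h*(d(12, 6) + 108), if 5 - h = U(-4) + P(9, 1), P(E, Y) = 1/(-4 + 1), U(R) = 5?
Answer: 52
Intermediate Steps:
d(g, p) = 48 (d(g, p) = 6*(-2*(-4)) = 6*8 = 48)
P(E, Y) = -⅓ (P(E, Y) = 1/(-3) = -⅓)
h = ⅓ (h = 5 - (5 - ⅓) = 5 - 1*14/3 = 5 - 14/3 = ⅓ ≈ 0.33333)
h*(d(12, 6) + 108) = (48 + 108)/3 = (⅓)*156 = 52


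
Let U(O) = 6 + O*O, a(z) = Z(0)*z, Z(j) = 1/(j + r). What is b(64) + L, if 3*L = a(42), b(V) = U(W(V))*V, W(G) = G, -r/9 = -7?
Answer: 2362754/9 ≈ 2.6253e+5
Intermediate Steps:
r = 63 (r = -9*(-7) = 63)
Z(j) = 1/(63 + j) (Z(j) = 1/(j + 63) = 1/(63 + j))
a(z) = z/63 (a(z) = z/(63 + 0) = z/63)
U(O) = 6 + O**2
b(V) = V*(6 + V**2) (b(V) = (6 + V**2)*V = V*(6 + V**2))
L = 2/9 (L = ((1/63)*42)/3 = (1/3)*(2/3) = 2/9 ≈ 0.22222)
b(64) + L = 64*(6 + 64**2) + 2/9 = 64*(6 + 4096) + 2/9 = 64*4102 + 2/9 = 262528 + 2/9 = 2362754/9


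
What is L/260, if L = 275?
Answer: 55/52 ≈ 1.0577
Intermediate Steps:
L/260 = 275/260 = 275*(1/260) = 55/52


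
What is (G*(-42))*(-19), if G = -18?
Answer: -14364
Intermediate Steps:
(G*(-42))*(-19) = -18*(-42)*(-19) = 756*(-19) = -14364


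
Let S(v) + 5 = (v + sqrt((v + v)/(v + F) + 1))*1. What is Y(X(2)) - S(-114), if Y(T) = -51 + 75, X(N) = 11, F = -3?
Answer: 143 - sqrt(4485)/39 ≈ 141.28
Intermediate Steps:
S(v) = -5 + v + sqrt(1 + 2*v/(-3 + v)) (S(v) = -5 + (v + sqrt((v + v)/(v - 3) + 1))*1 = -5 + (v + sqrt((2*v)/(-3 + v) + 1))*1 = -5 + (v + sqrt(2*v/(-3 + v) + 1))*1 = -5 + (v + sqrt(1 + 2*v/(-3 + v)))*1 = -5 + (v + sqrt(1 + 2*v/(-3 + v))) = -5 + v + sqrt(1 + 2*v/(-3 + v)))
Y(T) = 24
Y(X(2)) - S(-114) = 24 - (-5 - 114 + sqrt(3)*sqrt((-1 - 114)/(-3 - 114))) = 24 - (-5 - 114 + sqrt(3)*sqrt(-115/(-117))) = 24 - (-5 - 114 + sqrt(3)*sqrt(-1/117*(-115))) = 24 - (-5 - 114 + sqrt(3)*sqrt(115/117)) = 24 - (-5 - 114 + sqrt(3)*(sqrt(1495)/39)) = 24 - (-5 - 114 + sqrt(4485)/39) = 24 - (-119 + sqrt(4485)/39) = 24 + (119 - sqrt(4485)/39) = 143 - sqrt(4485)/39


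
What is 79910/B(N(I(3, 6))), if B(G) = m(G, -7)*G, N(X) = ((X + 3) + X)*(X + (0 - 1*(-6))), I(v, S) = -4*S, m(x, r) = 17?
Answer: 7991/1377 ≈ 5.8032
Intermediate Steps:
N(X) = (3 + 2*X)*(6 + X) (N(X) = ((3 + X) + X)*(X + (0 + 6)) = (3 + 2*X)*(X + 6) = (3 + 2*X)*(6 + X))
B(G) = 17*G
79910/B(N(I(3, 6))) = 79910/((17*(18 + 2*(-4*6)² + 15*(-4*6)))) = 79910/((17*(18 + 2*(-24)² + 15*(-24)))) = 79910/((17*(18 + 2*576 - 360))) = 79910/((17*(18 + 1152 - 360))) = 79910/((17*810)) = 79910/13770 = 79910*(1/13770) = 7991/1377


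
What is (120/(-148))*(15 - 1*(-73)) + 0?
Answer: -2640/37 ≈ -71.351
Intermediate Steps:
(120/(-148))*(15 - 1*(-73)) + 0 = (120*(-1/148))*(15 + 73) + 0 = -30/37*88 + 0 = -2640/37 + 0 = -2640/37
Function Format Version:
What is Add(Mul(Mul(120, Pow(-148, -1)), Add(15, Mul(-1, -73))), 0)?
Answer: Rational(-2640, 37) ≈ -71.351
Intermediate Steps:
Add(Mul(Mul(120, Pow(-148, -1)), Add(15, Mul(-1, -73))), 0) = Add(Mul(Mul(120, Rational(-1, 148)), Add(15, 73)), 0) = Add(Mul(Rational(-30, 37), 88), 0) = Add(Rational(-2640, 37), 0) = Rational(-2640, 37)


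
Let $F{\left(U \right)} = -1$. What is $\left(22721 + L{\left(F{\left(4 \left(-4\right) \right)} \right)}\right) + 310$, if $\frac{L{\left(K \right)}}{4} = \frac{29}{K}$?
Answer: $22915$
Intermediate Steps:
$L{\left(K \right)} = \frac{116}{K}$ ($L{\left(K \right)} = 4 \frac{29}{K} = \frac{116}{K}$)
$\left(22721 + L{\left(F{\left(4 \left(-4\right) \right)} \right)}\right) + 310 = \left(22721 + \frac{116}{-1}\right) + 310 = \left(22721 + 116 \left(-1\right)\right) + 310 = \left(22721 - 116\right) + 310 = 22605 + 310 = 22915$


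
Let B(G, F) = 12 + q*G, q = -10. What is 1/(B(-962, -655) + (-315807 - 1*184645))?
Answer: -1/490820 ≈ -2.0374e-6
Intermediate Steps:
B(G, F) = 12 - 10*G
1/(B(-962, -655) + (-315807 - 1*184645)) = 1/((12 - 10*(-962)) + (-315807 - 1*184645)) = 1/((12 + 9620) + (-315807 - 184645)) = 1/(9632 - 500452) = 1/(-490820) = -1/490820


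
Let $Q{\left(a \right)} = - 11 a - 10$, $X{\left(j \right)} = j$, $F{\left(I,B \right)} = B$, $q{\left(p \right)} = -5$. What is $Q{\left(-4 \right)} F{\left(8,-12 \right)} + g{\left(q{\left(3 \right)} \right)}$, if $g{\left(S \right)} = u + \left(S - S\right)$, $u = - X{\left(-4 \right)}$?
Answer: $-404$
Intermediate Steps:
$u = 4$ ($u = \left(-1\right) \left(-4\right) = 4$)
$Q{\left(a \right)} = -10 - 11 a$
$g{\left(S \right)} = 4$ ($g{\left(S \right)} = 4 + \left(S - S\right) = 4 + 0 = 4$)
$Q{\left(-4 \right)} F{\left(8,-12 \right)} + g{\left(q{\left(3 \right)} \right)} = \left(-10 - -44\right) \left(-12\right) + 4 = \left(-10 + 44\right) \left(-12\right) + 4 = 34 \left(-12\right) + 4 = -408 + 4 = -404$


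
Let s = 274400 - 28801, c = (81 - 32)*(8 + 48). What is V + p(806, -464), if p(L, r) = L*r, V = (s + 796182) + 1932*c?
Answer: 5969205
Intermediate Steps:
c = 2744 (c = 49*56 = 2744)
s = 245599
V = 6343189 (V = (245599 + 796182) + 1932*2744 = 1041781 + 5301408 = 6343189)
V + p(806, -464) = 6343189 + 806*(-464) = 6343189 - 373984 = 5969205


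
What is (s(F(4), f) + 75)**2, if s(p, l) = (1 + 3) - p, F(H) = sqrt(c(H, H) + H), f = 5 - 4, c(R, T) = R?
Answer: 6249 - 316*sqrt(2) ≈ 5802.1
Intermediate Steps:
f = 1
F(H) = sqrt(2)*sqrt(H) (F(H) = sqrt(H + H) = sqrt(2*H) = sqrt(2)*sqrt(H))
s(p, l) = 4 - p
(s(F(4), f) + 75)**2 = ((4 - sqrt(2)*sqrt(4)) + 75)**2 = ((4 - sqrt(2)*2) + 75)**2 = ((4 - 2*sqrt(2)) + 75)**2 = (79 - 2*sqrt(2))**2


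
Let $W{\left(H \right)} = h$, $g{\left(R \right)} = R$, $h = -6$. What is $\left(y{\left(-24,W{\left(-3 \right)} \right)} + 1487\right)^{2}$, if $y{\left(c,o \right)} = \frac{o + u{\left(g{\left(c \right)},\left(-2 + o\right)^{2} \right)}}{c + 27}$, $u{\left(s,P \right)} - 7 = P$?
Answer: $\frac{20484676}{9} \approx 2.2761 \cdot 10^{6}$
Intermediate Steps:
$u{\left(s,P \right)} = 7 + P$
$W{\left(H \right)} = -6$
$y{\left(c,o \right)} = \frac{7 + o + \left(-2 + o\right)^{2}}{27 + c}$ ($y{\left(c,o \right)} = \frac{o + \left(7 + \left(-2 + o\right)^{2}\right)}{c + 27} = \frac{7 + o + \left(-2 + o\right)^{2}}{27 + c}$)
$\left(y{\left(-24,W{\left(-3 \right)} \right)} + 1487\right)^{2} = \left(\frac{7 - 6 + \left(-2 - 6\right)^{2}}{27 - 24} + 1487\right)^{2} = \left(\frac{7 - 6 + \left(-8\right)^{2}}{3} + 1487\right)^{2} = \left(\frac{7 - 6 + 64}{3} + 1487\right)^{2} = \left(\frac{1}{3} \cdot 65 + 1487\right)^{2} = \left(\frac{65}{3} + 1487\right)^{2} = \left(\frac{4526}{3}\right)^{2} = \frac{20484676}{9}$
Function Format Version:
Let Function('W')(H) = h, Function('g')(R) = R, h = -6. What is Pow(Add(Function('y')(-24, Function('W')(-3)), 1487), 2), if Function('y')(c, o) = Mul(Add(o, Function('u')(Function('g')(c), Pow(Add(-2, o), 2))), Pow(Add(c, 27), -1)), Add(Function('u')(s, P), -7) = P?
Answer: Rational(20484676, 9) ≈ 2.2761e+6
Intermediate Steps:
Function('u')(s, P) = Add(7, P)
Function('W')(H) = -6
Function('y')(c, o) = Mul(Pow(Add(27, c), -1), Add(7, o, Pow(Add(-2, o), 2))) (Function('y')(c, o) = Mul(Add(o, Add(7, Pow(Add(-2, o), 2))), Pow(Add(c, 27), -1)) = Mul(Add(7, o, Pow(Add(-2, o), 2)), Pow(Add(27, c), -1)) = Mul(Pow(Add(27, c), -1), Add(7, o, Pow(Add(-2, o), 2))))
Pow(Add(Function('y')(-24, Function('W')(-3)), 1487), 2) = Pow(Add(Mul(Pow(Add(27, -24), -1), Add(7, -6, Pow(Add(-2, -6), 2))), 1487), 2) = Pow(Add(Mul(Pow(3, -1), Add(7, -6, Pow(-8, 2))), 1487), 2) = Pow(Add(Mul(Rational(1, 3), Add(7, -6, 64)), 1487), 2) = Pow(Add(Mul(Rational(1, 3), 65), 1487), 2) = Pow(Add(Rational(65, 3), 1487), 2) = Pow(Rational(4526, 3), 2) = Rational(20484676, 9)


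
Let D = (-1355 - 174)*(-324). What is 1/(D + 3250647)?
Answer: 1/3746043 ≈ 2.6695e-7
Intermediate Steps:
D = 495396 (D = -1529*(-324) = 495396)
1/(D + 3250647) = 1/(495396 + 3250647) = 1/3746043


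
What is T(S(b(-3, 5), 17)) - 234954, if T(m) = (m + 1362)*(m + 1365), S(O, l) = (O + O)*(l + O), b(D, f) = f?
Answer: 2272516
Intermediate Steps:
S(O, l) = 2*O*(O + l) (S(O, l) = (2*O)*(O + l) = 2*O*(O + l))
T(m) = (1362 + m)*(1365 + m)
T(S(b(-3, 5), 17)) - 234954 = (1859130 + (2*5*(5 + 17))² + 2727*(2*5*(5 + 17))) - 234954 = (1859130 + (2*5*22)² + 2727*(2*5*22)) - 234954 = (1859130 + 220² + 2727*220) - 234954 = (1859130 + 48400 + 599940) - 234954 = 2507470 - 234954 = 2272516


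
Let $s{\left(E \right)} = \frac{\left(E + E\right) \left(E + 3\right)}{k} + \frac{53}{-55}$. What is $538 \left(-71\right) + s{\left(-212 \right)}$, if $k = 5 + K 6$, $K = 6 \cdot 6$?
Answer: $- \frac{459434523}{12155} \approx -37798.0$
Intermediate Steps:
$K = 36$
$k = 221$ ($k = 5 + 36 \cdot 6 = 5 + 216 = 221$)
$s{\left(E \right)} = - \frac{53}{55} + \frac{2 E \left(3 + E\right)}{221}$ ($s{\left(E \right)} = \frac{\left(E + E\right) \left(E + 3\right)}{221} + \frac{53}{-55} = 2 E \left(3 + E\right) \frac{1}{221} + 53 \left(- \frac{1}{55}\right) = 2 E \left(3 + E\right) \frac{1}{221} - \frac{53}{55} = \frac{2 E \left(3 + E\right)}{221} - \frac{53}{55} = - \frac{53}{55} + \frac{2 E \left(3 + E\right)}{221}$)
$538 \left(-71\right) + s{\left(-212 \right)} = 538 \left(-71\right) + \left(- \frac{53}{55} + \frac{2 \left(-212\right)^{2}}{221} + \frac{6}{221} \left(-212\right)\right) = -38198 - - \frac{4862167}{12155} = -38198 + \frac{4862167}{12155} = - \frac{459434523}{12155}$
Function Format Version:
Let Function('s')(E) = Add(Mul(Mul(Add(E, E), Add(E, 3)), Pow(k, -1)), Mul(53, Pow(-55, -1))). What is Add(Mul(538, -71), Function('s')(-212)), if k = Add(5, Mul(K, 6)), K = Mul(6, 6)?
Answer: Rational(-459434523, 12155) ≈ -37798.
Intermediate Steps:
K = 36
k = 221 (k = Add(5, Mul(36, 6)) = Add(5, 216) = 221)
Function('s')(E) = Add(Rational(-53, 55), Mul(Rational(2, 221), E, Add(3, E))) (Function('s')(E) = Add(Mul(Mul(Add(E, E), Add(E, 3)), Pow(221, -1)), Mul(53, Pow(-55, -1))) = Add(Mul(Mul(Mul(2, E), Add(3, E)), Rational(1, 221)), Mul(53, Rational(-1, 55))) = Add(Mul(Mul(2, E, Add(3, E)), Rational(1, 221)), Rational(-53, 55)) = Add(Mul(Rational(2, 221), E, Add(3, E)), Rational(-53, 55)) = Add(Rational(-53, 55), Mul(Rational(2, 221), E, Add(3, E))))
Add(Mul(538, -71), Function('s')(-212)) = Add(Mul(538, -71), Add(Rational(-53, 55), Mul(Rational(2, 221), Pow(-212, 2)), Mul(Rational(6, 221), -212))) = Add(-38198, Add(Rational(-53, 55), Mul(Rational(2, 221), 44944), Rational(-1272, 221))) = Add(-38198, Add(Rational(-53, 55), Rational(89888, 221), Rational(-1272, 221))) = Add(-38198, Rational(4862167, 12155)) = Rational(-459434523, 12155)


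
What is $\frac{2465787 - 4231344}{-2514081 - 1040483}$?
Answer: $\frac{1765557}{3554564} \approx 0.4967$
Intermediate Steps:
$\frac{2465787 - 4231344}{-2514081 - 1040483} = \frac{2465787 - 4231344}{-3554564} = \left(-1765557\right) \left(- \frac{1}{3554564}\right) = \frac{1765557}{3554564}$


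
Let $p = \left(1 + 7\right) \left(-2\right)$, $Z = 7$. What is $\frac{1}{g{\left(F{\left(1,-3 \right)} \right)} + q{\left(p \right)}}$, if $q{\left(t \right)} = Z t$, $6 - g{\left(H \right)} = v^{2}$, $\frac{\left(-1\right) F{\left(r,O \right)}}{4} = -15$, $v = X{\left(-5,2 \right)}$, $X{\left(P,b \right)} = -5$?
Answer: $- \frac{1}{131} \approx -0.0076336$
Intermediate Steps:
$v = -5$
$F{\left(r,O \right)} = 60$ ($F{\left(r,O \right)} = \left(-4\right) \left(-15\right) = 60$)
$g{\left(H \right)} = -19$ ($g{\left(H \right)} = 6 - \left(-5\right)^{2} = 6 - 25 = -19$)
$p = -16$ ($p = 8 \left(-2\right) = -16$)
$q{\left(t \right)} = 7 t$
$\frac{1}{g{\left(F{\left(1,-3 \right)} \right)} + q{\left(p \right)}} = \frac{1}{-19 + 7 \left(-16\right)} = \frac{1}{-19 - 112} = \frac{1}{-131} = - \frac{1}{131}$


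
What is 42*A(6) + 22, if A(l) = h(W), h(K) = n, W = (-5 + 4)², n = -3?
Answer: -104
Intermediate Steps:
W = 1 (W = (-1)² = 1)
h(K) = -3
A(l) = -3
42*A(6) + 22 = 42*(-3) + 22 = -126 + 22 = -104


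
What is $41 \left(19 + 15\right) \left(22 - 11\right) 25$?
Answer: $383350$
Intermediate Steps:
$41 \left(19 + 15\right) \left(22 - 11\right) 25 = 41 \cdot 34 \cdot 11 \cdot 25 = 41 \cdot 374 \cdot 25 = 15334 \cdot 25 = 383350$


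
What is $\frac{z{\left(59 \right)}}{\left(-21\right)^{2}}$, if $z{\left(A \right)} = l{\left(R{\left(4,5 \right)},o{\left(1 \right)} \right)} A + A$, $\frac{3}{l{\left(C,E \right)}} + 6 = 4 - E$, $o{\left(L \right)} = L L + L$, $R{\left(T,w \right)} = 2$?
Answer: $\frac{59}{1764} \approx 0.033447$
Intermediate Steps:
$o{\left(L \right)} = L + L^{2}$ ($o{\left(L \right)} = L^{2} + L = L + L^{2}$)
$l{\left(C,E \right)} = \frac{3}{-2 - E}$ ($l{\left(C,E \right)} = \frac{3}{-6 - \left(-4 + E\right)} = \frac{3}{-2 - E}$)
$z{\left(A \right)} = \frac{A}{4}$ ($z{\left(A \right)} = - \frac{3}{2 + 1 \left(1 + 1\right)} A + A = - \frac{3}{2 + 1 \cdot 2} A + A = - \frac{3}{2 + 2} A + A = - \frac{3}{4} A + A = \left(-3\right) \frac{1}{4} A + A = - \frac{3 A}{4} + A = \frac{A}{4}$)
$\frac{z{\left(59 \right)}}{\left(-21\right)^{2}} = \frac{\frac{1}{4} \cdot 59}{\left(-21\right)^{2}} = \frac{59}{4 \cdot 441} = \frac{59}{4} \cdot \frac{1}{441} = \frac{59}{1764}$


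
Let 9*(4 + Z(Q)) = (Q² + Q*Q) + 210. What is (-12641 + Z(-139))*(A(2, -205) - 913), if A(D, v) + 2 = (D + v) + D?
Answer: 9294172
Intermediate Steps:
Z(Q) = 58/3 + 2*Q²/9 (Z(Q) = -4 + ((Q² + Q*Q) + 210)/9 = -4 + ((Q² + Q²) + 210)/9 = -4 + (2*Q² + 210)/9 = -4 + (210 + 2*Q²)/9 = -4 + (70/3 + 2*Q²/9) = 58/3 + 2*Q²/9)
A(D, v) = -2 + v + 2*D (A(D, v) = -2 + ((D + v) + D) = -2 + (v + 2*D) = -2 + v + 2*D)
(-12641 + Z(-139))*(A(2, -205) - 913) = (-12641 + (58/3 + (2/9)*(-139)²))*((-2 - 205 + 2*2) - 913) = (-12641 + (58/3 + (2/9)*19321))*((-2 - 205 + 4) - 913) = (-12641 + (58/3 + 38642/9))*(-203 - 913) = (-12641 + 38816/9)*(-1116) = -74953/9*(-1116) = 9294172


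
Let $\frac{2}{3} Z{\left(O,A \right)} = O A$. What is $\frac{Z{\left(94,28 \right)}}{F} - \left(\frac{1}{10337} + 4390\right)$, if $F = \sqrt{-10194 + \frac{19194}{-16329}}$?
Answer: $- \frac{45379431}{10337} - \frac{1974 i \sqrt{75511201655}}{13873085} \approx -4390.0 - 39.1 i$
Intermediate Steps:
$Z{\left(O,A \right)} = \frac{3 A O}{2}$ ($Z{\left(O,A \right)} = \frac{3 O A}{2} = \frac{3 A O}{2}$)
$F = \frac{2 i \sqrt{75511201655}}{5443}$ ($F = \sqrt{-10194 + 19194 \left(- \frac{1}{16329}\right)} = \sqrt{-10194 - \frac{6398}{5443}} = \sqrt{- \frac{55492340}{5443}} = \frac{2 i \sqrt{75511201655}}{5443} \approx 100.97 i$)
$\frac{Z{\left(94,28 \right)}}{F} - \left(\frac{1}{10337} + 4390\right) = \frac{\frac{3}{2} \cdot 28 \cdot 94}{\frac{2}{5443} i \sqrt{75511201655}} - \left(\frac{1}{10337} + 4390\right) = 3948 \left(- \frac{i \sqrt{75511201655}}{27746170}\right) - \left(\frac{1}{10337} + 4390\right) = - \frac{1974 i \sqrt{75511201655}}{13873085} - \frac{45379431}{10337} = - \frac{45379431}{10337} - \frac{1974 i \sqrt{75511201655}}{13873085}$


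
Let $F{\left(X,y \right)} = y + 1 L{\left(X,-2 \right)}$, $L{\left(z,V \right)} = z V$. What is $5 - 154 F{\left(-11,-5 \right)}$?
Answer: $-2613$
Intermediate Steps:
$L{\left(z,V \right)} = V z$
$F{\left(X,y \right)} = y - 2 X$ ($F{\left(X,y \right)} = y + 1 \left(- 2 X\right) = y - 2 X$)
$5 - 154 F{\left(-11,-5 \right)} = 5 - 154 \left(-5 - -22\right) = 5 - 154 \left(-5 + 22\right) = 5 - 2618 = -2613$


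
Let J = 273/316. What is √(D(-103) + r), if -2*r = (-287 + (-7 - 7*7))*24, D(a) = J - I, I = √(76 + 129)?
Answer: √(102773391 - 24964*√205)/158 ≈ 64.051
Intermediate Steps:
I = √205 ≈ 14.318
J = 273/316 (J = 273*(1/316) = 273/316 ≈ 0.86392)
D(a) = 273/316 - √205
r = 4116 (r = -(-287 + (-7 - 7*7))*24/2 = -(-287 + (-7 - 49))*24/2 = -(-287 - 56)*24/2 = -(-343)*24/2 = -½*(-8232) = 4116)
√(D(-103) + r) = √((273/316 - √205) + 4116) = √(1300929/316 - √205)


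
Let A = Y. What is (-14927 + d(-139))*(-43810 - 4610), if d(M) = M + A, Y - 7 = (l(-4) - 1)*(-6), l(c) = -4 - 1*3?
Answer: 726832620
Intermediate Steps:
l(c) = -7 (l(c) = -4 - 3 = -7)
Y = 55 (Y = 7 + (-7 - 1)*(-6) = 7 - 8*(-6) = 7 + 48 = 55)
A = 55
d(M) = 55 + M (d(M) = M + 55 = 55 + M)
(-14927 + d(-139))*(-43810 - 4610) = (-14927 + (55 - 139))*(-43810 - 4610) = (-14927 - 84)*(-48420) = -15011*(-48420) = 726832620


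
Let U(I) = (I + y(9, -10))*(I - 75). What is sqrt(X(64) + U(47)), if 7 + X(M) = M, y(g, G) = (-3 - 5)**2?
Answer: 3*I*sqrt(339) ≈ 55.236*I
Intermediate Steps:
y(g, G) = 64 (y(g, G) = (-8)**2 = 64)
X(M) = -7 + M
U(I) = (-75 + I)*(64 + I) (U(I) = (I + 64)*(I - 75) = (64 + I)*(-75 + I) = (-75 + I)*(64 + I))
sqrt(X(64) + U(47)) = sqrt((-7 + 64) + (-4800 + 47**2 - 11*47)) = sqrt(57 + (-4800 + 2209 - 517)) = sqrt(57 - 3108) = sqrt(-3051) = 3*I*sqrt(339)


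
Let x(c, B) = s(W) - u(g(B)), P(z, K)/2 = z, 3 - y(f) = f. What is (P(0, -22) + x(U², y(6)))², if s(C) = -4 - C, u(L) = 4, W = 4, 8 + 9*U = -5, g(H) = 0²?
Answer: 144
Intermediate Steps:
g(H) = 0
U = -13/9 (U = -8/9 + (⅑)*(-5) = -8/9 - 5/9 = -13/9 ≈ -1.4444)
y(f) = 3 - f
P(z, K) = 2*z
x(c, B) = -12 (x(c, B) = (-4 - 1*4) - 1*4 = (-4 - 4) - 4 = -8 - 4 = -12)
(P(0, -22) + x(U², y(6)))² = (2*0 - 12)² = (0 - 12)² = (-12)² = 144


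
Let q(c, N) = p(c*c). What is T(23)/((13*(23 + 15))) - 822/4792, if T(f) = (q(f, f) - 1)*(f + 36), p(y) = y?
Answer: 37218579/591812 ≈ 62.889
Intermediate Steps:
q(c, N) = c² (q(c, N) = c*c = c²)
T(f) = (-1 + f²)*(36 + f) (T(f) = (f² - 1)*(f + 36) = (-1 + f²)*(36 + f))
T(23)/((13*(23 + 15))) - 822/4792 = (-36 + 23³ - 1*23 + 36*23²)/((13*(23 + 15))) - 822/4792 = (-36 + 12167 - 23 + 36*529)/((13*38)) - 822*1/4792 = (-36 + 12167 - 23 + 19044)/494 - 411/2396 = 31152*(1/494) - 411/2396 = 15576/247 - 411/2396 = 37218579/591812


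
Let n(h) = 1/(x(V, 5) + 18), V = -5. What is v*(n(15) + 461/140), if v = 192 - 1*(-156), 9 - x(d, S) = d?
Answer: 323901/280 ≈ 1156.8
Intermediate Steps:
x(d, S) = 9 - d
n(h) = 1/32 (n(h) = 1/((9 - 1*(-5)) + 18) = 1/((9 + 5) + 18) = 1/(14 + 18) = 1/32)
v = 348 (v = 192 + 156 = 348)
v*(n(15) + 461/140) = 348*(1/32 + 461/140) = 348*(3723/1120) = 323901/280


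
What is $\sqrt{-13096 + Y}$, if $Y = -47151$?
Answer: $i \sqrt{60247} \approx 245.45 i$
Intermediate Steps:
$\sqrt{-13096 + Y} = \sqrt{-13096 - 47151} = \sqrt{-60247} = i \sqrt{60247}$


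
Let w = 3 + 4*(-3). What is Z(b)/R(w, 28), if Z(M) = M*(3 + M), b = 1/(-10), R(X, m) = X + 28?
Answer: -29/1900 ≈ -0.015263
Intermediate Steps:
w = -9 (w = 3 - 12 = -9)
R(X, m) = 28 + X
b = -⅒ (b = 1*(-⅒) = -⅒ ≈ -0.10000)
Z(b)/R(w, 28) = (-(3 - ⅒)/10)/(28 - 9) = -⅒*29/10/19 = -29/100*1/19 = -29/1900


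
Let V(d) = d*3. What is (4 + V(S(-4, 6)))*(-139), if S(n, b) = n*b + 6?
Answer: 6950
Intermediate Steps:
S(n, b) = 6 + b*n (S(n, b) = b*n + 6 = 6 + b*n)
V(d) = 3*d
(4 + V(S(-4, 6)))*(-139) = (4 + 3*(6 + 6*(-4)))*(-139) = (4 + 3*(6 - 24))*(-139) = (4 + 3*(-18))*(-139) = (4 - 54)*(-139) = -50*(-139) = 6950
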